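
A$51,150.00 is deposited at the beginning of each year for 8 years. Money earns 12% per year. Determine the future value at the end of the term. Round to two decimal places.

This is an annuity due: 8 deposits of A$51,150.00 at the beginning of each year.
Periodic rate r = 0.12 per year.
FV = PMT × [((1+r)^n − 1)/r] × (1+r) = 51,150 × [(1+r)^8 − 1] / r × (1+r) = A$704,624.82

A$704,624.82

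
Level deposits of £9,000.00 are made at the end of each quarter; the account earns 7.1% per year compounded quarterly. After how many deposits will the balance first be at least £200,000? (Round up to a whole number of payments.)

19 payments

Periodic rate r = 0.071/4 per quarter; n is counted in quarters.
Ordinary annuity FV: 200,000 = 9,000 × [((1+r)^n − 1)/r].
(1+r)^n = 1 + 200,000 × r / 9,000, so n = ln(1 + 200,000·r/9,000) / ln(1+r) = 18.90.
Round up to a whole number of payments: n = 19.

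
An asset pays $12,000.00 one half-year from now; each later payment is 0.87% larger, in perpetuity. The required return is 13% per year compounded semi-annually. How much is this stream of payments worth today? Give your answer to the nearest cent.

$213,143.87

Periodic rate r = 0.13/2 per half-year.
Growing perpetuity (Gordon): PV = PMT₁ / (r − g) = 12,000 / (r − 0.0087) = $213,143.87.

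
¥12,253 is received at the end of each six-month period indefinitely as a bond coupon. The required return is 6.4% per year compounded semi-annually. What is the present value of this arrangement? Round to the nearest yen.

Periodic rate r = 0.064/2 per half-year.
Level perpetuity: PV = PMT / r = 12,253 / (0.064/2) = ¥382,906.

¥382,906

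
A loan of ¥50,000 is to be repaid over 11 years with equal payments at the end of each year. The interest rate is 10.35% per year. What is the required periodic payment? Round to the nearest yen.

¥7,823

Level ordinary annuity; solve PV = PMT × [(1 − (1+r)^−n)/r] for PMT.
Periodic rate r = 0.1035 per year.
With n = 11: PMT = 50,000 / ([(1 − (1+r)^−n)/r]) = ¥7,823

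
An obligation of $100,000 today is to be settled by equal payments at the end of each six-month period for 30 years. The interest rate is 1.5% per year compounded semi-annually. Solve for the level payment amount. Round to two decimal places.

$2,075.84

Level ordinary annuity; solve PV = PMT × [(1 − (1+r)^−n)/r] for PMT.
Periodic rate r = 0.015/2 per half-year; n is counted in half-years.
With n = 60: PMT = 100,000 / ([(1 − (1+r)^−n)/r]) = $2,075.84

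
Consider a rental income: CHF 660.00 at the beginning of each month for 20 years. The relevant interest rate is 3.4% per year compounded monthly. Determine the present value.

This is an annuity due: 240 payments of CHF 660.00 at the beginning of each month.
Periodic rate r = 0.034/12 per month; n is counted in months.
PV = PMT × [(1 − (1+r)^−n)/r] × (1+r) = 660 × [1 − (1+r)^−240] / r × (1+r) = CHF 115,141.00

CHF 115,141.00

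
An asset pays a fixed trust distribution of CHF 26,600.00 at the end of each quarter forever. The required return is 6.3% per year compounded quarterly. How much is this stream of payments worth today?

CHF 1,688,888.89

Periodic rate r = 0.063/4 per quarter.
Level perpetuity: PV = PMT / r = 26,600 / (0.063/4) = CHF 1,688,888.89.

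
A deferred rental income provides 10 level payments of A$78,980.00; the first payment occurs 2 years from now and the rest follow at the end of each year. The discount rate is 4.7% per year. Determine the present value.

A$591,066.09

Ordinary annuity of 10 payments, first payment at period 2.
Periodic rate r = 0.047 per year.
The ordinary-annuity PV formula values the stream one period before the first payment (period 1); discount that back 1 periods:
PV₀ = 78,980 × [1 − (1+r)^−10] / r × (1+r)^−1 = A$591,066.09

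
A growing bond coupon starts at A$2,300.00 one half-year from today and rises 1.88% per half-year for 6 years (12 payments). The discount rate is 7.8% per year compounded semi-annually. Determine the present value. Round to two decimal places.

Periodic rate r = 0.078/2 per half-year; n is counted in half-years.
Growing ordinary annuity: PV = PMT₁ × [1 − ((1+g)/(1+r))^n] / (r − g) = 2,300 × [1 − ((1+0.0188)/(1+r))^12] / (r − 0.0188) = A$23,899.79.

A$23,899.79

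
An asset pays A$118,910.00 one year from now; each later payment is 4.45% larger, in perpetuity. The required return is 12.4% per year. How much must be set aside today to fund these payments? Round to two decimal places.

Periodic rate r = 0.124 per year.
Growing perpetuity (Gordon): PV = PMT₁ / (r − g) = 118,910 / (r − 0.0445) = A$1,495,723.27.

A$1,495,723.27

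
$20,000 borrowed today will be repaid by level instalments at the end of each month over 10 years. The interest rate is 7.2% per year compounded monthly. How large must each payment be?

$234.28

Level ordinary annuity; solve PV = PMT × [(1 − (1+r)^−n)/r] for PMT.
Periodic rate r = 0.072/12 per month; n is counted in months.
With n = 120: PMT = 20,000 / ([(1 − (1+r)^−n)/r]) = $234.28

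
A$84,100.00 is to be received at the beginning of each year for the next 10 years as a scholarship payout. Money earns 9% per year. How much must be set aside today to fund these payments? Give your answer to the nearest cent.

This is an annuity due: 10 payments of A$84,100.00 at the beginning of each year.
Periodic rate r = 0.09 per year.
PV = PMT × [(1 − (1+r)^−n)/r] × (1+r) = 84,100 × [1 − (1+r)^−10] / r × (1+r) = A$588,300.26

A$588,300.26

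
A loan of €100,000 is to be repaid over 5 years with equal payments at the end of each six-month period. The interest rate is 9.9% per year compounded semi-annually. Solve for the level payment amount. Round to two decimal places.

€12,919.03

Level ordinary annuity; solve PV = PMT × [(1 − (1+r)^−n)/r] for PMT.
Periodic rate r = 0.099/2 per half-year; n is counted in half-years.
With n = 10: PMT = 100,000 / ([(1 − (1+r)^−n)/r]) = €12,919.03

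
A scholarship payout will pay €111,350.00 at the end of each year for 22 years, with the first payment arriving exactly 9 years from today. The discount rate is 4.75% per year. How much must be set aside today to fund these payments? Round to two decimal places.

Ordinary annuity of 22 payments, first payment at period 9.
Periodic rate r = 0.0475 per year.
The ordinary-annuity PV formula values the stream one period before the first payment (period 8); discount that back 8 periods:
PV₀ = 111,350 × [1 − (1+r)^−22] / r × (1+r)^−8 = €1,034,595.38

€1,034,595.38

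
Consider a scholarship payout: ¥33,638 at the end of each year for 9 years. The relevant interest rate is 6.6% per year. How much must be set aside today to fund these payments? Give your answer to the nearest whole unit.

This is an ordinary annuity: 9 payments of ¥33,638 at the end of each year.
Periodic rate r = 0.066 per year.
PV = PMT × [(1 − (1+r)^−n)/r] = 33,638 × [1 − (1+r)^−9] / r = ¥222,938

¥222,938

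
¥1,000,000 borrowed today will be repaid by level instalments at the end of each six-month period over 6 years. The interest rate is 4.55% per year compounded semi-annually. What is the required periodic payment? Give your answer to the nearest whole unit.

¥96,164

Level ordinary annuity; solve PV = PMT × [(1 − (1+r)^−n)/r] for PMT.
Periodic rate r = 0.0455/2 per half-year; n is counted in half-years.
With n = 12: PMT = 1,000,000 / ([(1 − (1+r)^−n)/r]) = ¥96,164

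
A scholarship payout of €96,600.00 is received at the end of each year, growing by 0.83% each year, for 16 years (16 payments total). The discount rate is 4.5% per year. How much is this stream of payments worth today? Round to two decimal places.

Periodic rate r = 0.045 per year.
Growing ordinary annuity: PV = PMT₁ × [1 − ((1+g)/(1+r))^n] / (r − g) = 96,600 × [1 − ((1+0.0083)/(1+r))^16] / (r − 0.0083) = €1,146,604.58.

€1,146,604.58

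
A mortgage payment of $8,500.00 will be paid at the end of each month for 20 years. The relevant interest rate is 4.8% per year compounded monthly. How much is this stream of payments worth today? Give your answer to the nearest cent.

$1,309,793.08

This is an ordinary annuity: 240 payments of $8,500.00 at the end of each month.
Periodic rate r = 0.048/12 per month; n is counted in months.
PV = PMT × [(1 − (1+r)^−n)/r] = 8,500 × [1 − (1+r)^−240] / r = $1,309,793.08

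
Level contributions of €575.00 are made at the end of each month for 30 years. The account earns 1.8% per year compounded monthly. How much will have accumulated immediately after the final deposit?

€274,203.21

This is an ordinary annuity: 360 deposits of €575.00 at the end of each month.
Periodic rate r = 0.018/12 per month; n is counted in months.
FV = PMT × [((1+r)^n − 1)/r] = 575 × [(1+r)^360 − 1] / r = €274,203.21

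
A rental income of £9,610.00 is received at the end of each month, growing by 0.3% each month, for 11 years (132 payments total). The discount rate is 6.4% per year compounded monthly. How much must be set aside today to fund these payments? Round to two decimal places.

Periodic rate r = 0.064/12 per month; n is counted in months.
Growing ordinary annuity: PV = PMT₁ × [1 − ((1+g)/(1+r))^n] / (r − g) = 9,610 × [1 − ((1+0.003)/(1+r))^132] / (r − 0.003) = £1,087,899.87.

£1,087,899.87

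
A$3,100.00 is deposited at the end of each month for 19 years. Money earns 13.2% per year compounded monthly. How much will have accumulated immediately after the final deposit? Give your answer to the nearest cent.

A$3,131,937.87

This is an ordinary annuity: 228 deposits of A$3,100.00 at the end of each month.
Periodic rate r = 0.132/12 per month; n is counted in months.
FV = PMT × [((1+r)^n − 1)/r] = 3,100 × [(1+r)^228 − 1] / r = A$3,131,937.87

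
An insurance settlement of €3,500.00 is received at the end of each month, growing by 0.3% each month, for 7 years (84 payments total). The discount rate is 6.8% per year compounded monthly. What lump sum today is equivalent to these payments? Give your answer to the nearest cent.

€262,384.60

Periodic rate r = 0.068/12 per month; n is counted in months.
Growing ordinary annuity: PV = PMT₁ × [1 − ((1+g)/(1+r))^n] / (r − g) = 3,500 × [1 − ((1+0.003)/(1+r))^84] / (r − 0.003) = €262,384.60.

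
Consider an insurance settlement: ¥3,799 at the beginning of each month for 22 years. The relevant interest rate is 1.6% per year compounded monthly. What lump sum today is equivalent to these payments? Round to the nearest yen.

This is an annuity due: 264 payments of ¥3,799 at the beginning of each month.
Periodic rate r = 0.016/12 per month; n is counted in months.
PV = PMT × [(1 − (1+r)^−n)/r] × (1+r) = 3,799 × [1 − (1+r)^−264] / r × (1+r) = ¥846,086

¥846,086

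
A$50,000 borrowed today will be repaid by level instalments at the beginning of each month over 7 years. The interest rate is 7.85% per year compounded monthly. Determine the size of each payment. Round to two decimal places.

A$770.54

Level annuity due; solve PV = PMT × [(1 − (1+r)^−n)/r] × (1+r) for PMT.
Periodic rate r = 0.0785/12 per month; n is counted in months.
With n = 84: PMT = 50,000 / ([(1 − (1+r)^−n)/r] × (1+r)) = A$770.54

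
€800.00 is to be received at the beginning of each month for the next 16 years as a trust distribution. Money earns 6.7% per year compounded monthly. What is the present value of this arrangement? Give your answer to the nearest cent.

€94,613.15

This is an annuity due: 192 payments of €800.00 at the beginning of each month.
Periodic rate r = 0.067/12 per month; n is counted in months.
PV = PMT × [(1 − (1+r)^−n)/r] × (1+r) = 800 × [1 − (1+r)^−192] / r × (1+r) = €94,613.15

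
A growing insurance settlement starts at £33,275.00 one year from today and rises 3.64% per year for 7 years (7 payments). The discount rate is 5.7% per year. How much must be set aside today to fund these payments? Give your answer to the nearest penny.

£207,890.56

Periodic rate r = 0.057 per year.
Growing ordinary annuity: PV = PMT₁ × [1 − ((1+g)/(1+r))^n] / (r − g) = 33,275 × [1 − ((1+0.0364)/(1+r))^7] / (r − 0.0364) = £207,890.56.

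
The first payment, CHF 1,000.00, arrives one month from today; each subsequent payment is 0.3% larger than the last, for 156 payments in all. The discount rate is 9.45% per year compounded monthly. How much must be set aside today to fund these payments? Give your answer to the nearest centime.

Periodic rate r = 0.0945/12 per month; n is counted in months.
Growing ordinary annuity: PV = PMT₁ × [1 − ((1+g)/(1+r))^n] / (r − g) = 1,000 × [1 − ((1+0.003)/(1+r))^156] / (r − 0.003) = CHF 108,849.56.

CHF 108,849.56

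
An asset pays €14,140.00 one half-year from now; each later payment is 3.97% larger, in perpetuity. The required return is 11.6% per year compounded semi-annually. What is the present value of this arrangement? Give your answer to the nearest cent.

Periodic rate r = 0.116/2 per half-year.
Growing perpetuity (Gordon): PV = PMT₁ / (r − g) = 14,140 / (r − 0.0397) = €772,677.60.

€772,677.60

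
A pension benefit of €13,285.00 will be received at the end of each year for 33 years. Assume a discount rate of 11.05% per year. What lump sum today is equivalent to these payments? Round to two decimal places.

€116,442.81

This is an ordinary annuity: 33 payments of €13,285.00 at the end of each year.
Periodic rate r = 0.1105 per year.
PV = PMT × [(1 − (1+r)^−n)/r] = 13,285 × [1 − (1+r)^−33] / r = €116,442.81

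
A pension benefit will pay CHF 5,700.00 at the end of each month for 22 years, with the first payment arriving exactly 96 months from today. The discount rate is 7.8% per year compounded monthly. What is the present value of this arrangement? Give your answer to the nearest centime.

CHF 388,195.41

Ordinary annuity of 264 payments, first payment at period 96.
Periodic rate r = 0.078/12 per month; n is counted in months.
The ordinary-annuity PV formula values the stream one period before the first payment (period 95); discount that back 95 periods:
PV₀ = 5,700 × [1 − (1+r)^−264] / r × (1+r)^−95 = CHF 388,195.41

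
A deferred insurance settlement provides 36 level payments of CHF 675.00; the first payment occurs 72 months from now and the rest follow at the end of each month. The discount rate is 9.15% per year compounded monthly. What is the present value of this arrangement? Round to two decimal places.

Ordinary annuity of 36 payments, first payment at period 72.
Periodic rate r = 0.0915/12 per month; n is counted in months.
The ordinary-annuity PV formula values the stream one period before the first payment (period 71); discount that back 71 periods:
PV₀ = 675 × [1 − (1+r)^−36] / r × (1+r)^−71 = CHF 12,351.02

CHF 12,351.02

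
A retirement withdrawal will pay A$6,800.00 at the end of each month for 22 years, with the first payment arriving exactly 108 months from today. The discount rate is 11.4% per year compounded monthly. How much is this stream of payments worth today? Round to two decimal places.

A$238,815.12

Ordinary annuity of 264 payments, first payment at period 108.
Periodic rate r = 0.114/12 per month; n is counted in months.
The ordinary-annuity PV formula values the stream one period before the first payment (period 107); discount that back 107 periods:
PV₀ = 6,800 × [1 − (1+r)^−264] / r × (1+r)^−107 = A$238,815.12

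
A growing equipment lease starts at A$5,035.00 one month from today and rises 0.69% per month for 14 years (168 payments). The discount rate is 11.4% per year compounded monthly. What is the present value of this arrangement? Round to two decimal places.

A$680,887.08

Periodic rate r = 0.114/12 per month; n is counted in months.
Growing ordinary annuity: PV = PMT₁ × [1 − ((1+g)/(1+r))^n] / (r − g) = 5,035 × [1 − ((1+0.0069)/(1+r))^168] / (r − 0.0069) = A$680,887.08.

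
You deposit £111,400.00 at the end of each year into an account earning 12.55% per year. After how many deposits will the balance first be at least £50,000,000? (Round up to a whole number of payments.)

Periodic rate r = 0.1255 per year.
Ordinary annuity FV: 50,000,000 = 111,400 × [((1+r)^n − 1)/r].
(1+r)^n = 1 + 50,000,000 × r / 111,400, so n = ln(1 + 50,000,000·r/111,400) / ln(1+r) = 34.25.
Round up to a whole number of payments: n = 35.

35 payments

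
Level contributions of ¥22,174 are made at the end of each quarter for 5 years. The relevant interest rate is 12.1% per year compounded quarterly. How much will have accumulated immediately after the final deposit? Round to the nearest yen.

¥597,341

This is an ordinary annuity: 20 deposits of ¥22,174 at the end of each quarter.
Periodic rate r = 0.121/4 per quarter; n is counted in quarters.
FV = PMT × [((1+r)^n − 1)/r] = 22,174 × [(1+r)^20 − 1] / r = ¥597,341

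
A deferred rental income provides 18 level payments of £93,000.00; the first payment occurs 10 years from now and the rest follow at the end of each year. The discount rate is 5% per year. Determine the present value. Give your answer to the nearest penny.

£700,774.71

Ordinary annuity of 18 payments, first payment at period 10.
Periodic rate r = 0.05 per year.
The ordinary-annuity PV formula values the stream one period before the first payment (period 9); discount that back 9 periods:
PV₀ = 93,000 × [1 − (1+r)^−18] / r × (1+r)^−9 = £700,774.71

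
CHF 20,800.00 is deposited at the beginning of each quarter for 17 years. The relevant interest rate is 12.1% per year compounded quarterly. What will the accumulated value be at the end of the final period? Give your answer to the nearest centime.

CHF 4,666,602.73

This is an annuity due: 68 deposits of CHF 20,800.00 at the beginning of each quarter.
Periodic rate r = 0.121/4 per quarter; n is counted in quarters.
FV = PMT × [((1+r)^n − 1)/r] × (1+r) = 20,800 × [(1+r)^68 − 1] / r × (1+r) = CHF 4,666,602.73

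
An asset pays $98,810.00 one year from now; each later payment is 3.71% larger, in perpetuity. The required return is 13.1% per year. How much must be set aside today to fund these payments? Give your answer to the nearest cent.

Periodic rate r = 0.131 per year.
Growing perpetuity (Gordon): PV = PMT₁ / (r − g) = 98,810 / (r − 0.0371) = $1,052,289.67.

$1,052,289.67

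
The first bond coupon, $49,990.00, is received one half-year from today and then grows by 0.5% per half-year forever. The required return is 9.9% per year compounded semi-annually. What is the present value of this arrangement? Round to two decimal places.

Periodic rate r = 0.099/2 per half-year.
Growing perpetuity (Gordon): PV = PMT₁ / (r − g) = 49,990 / (r − 0.005) = $1,123,370.79.

$1,123,370.79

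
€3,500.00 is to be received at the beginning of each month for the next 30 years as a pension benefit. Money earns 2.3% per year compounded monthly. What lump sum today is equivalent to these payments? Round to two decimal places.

€911,303.68

This is an annuity due: 360 payments of €3,500.00 at the beginning of each month.
Periodic rate r = 0.023/12 per month; n is counted in months.
PV = PMT × [(1 − (1+r)^−n)/r] × (1+r) = 3,500 × [1 − (1+r)^−360] / r × (1+r) = €911,303.68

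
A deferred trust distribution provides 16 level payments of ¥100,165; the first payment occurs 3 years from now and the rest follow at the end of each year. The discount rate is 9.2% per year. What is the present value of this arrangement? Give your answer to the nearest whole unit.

¥689,709

Ordinary annuity of 16 payments, first payment at period 3.
Periodic rate r = 0.092 per year.
The ordinary-annuity PV formula values the stream one period before the first payment (period 2); discount that back 2 periods:
PV₀ = 100,165 × [1 − (1+r)^−16] / r × (1+r)^−2 = ¥689,709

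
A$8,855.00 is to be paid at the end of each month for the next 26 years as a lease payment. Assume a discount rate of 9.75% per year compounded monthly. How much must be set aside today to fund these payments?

This is an ordinary annuity: 312 payments of A$8,855.00 at the end of each month.
Periodic rate r = 0.0975/12 per month; n is counted in months.
PV = PMT × [(1 − (1+r)^−n)/r] = 8,855 × [1 − (1+r)^−312] / r = A$1,002,573.71

A$1,002,573.71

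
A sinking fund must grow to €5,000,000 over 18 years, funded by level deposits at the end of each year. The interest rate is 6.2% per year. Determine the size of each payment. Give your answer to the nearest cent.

Level ordinary annuity; solve FV = PMT × [((1+r)^n − 1)/r] for PMT.
Periodic rate r = 0.062 per year.
With n = 18: PMT = 5,000,000 / ([((1+r)^n − 1)/r]) = €158,742.40

€158,742.40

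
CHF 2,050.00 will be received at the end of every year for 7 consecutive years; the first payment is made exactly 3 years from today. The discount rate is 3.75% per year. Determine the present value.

CHF 11,537.18

Ordinary annuity of 7 payments, first payment at period 3.
Periodic rate r = 0.0375 per year.
The ordinary-annuity PV formula values the stream one period before the first payment (period 2); discount that back 2 periods:
PV₀ = 2,050 × [1 − (1+r)^−7] / r × (1+r)^−2 = CHF 11,537.18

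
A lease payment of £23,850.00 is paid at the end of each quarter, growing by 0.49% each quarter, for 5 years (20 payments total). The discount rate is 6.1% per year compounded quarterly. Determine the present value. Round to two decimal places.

Periodic rate r = 0.061/4 per quarter; n is counted in quarters.
Growing ordinary annuity: PV = PMT₁ × [1 − ((1+g)/(1+r))^n] / (r − g) = 23,850 × [1 − ((1+0.0049)/(1+r))^20] / (r − 0.0049) = £426,998.92.

£426,998.92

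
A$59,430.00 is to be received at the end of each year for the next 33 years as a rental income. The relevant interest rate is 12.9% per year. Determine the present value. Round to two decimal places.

This is an ordinary annuity: 33 payments of A$59,430.00 at the end of each year.
Periodic rate r = 0.129 per year.
PV = PMT × [(1 − (1+r)^−n)/r] = 59,430 × [1 − (1+r)^−33] / r = A$452,293.10

A$452,293.10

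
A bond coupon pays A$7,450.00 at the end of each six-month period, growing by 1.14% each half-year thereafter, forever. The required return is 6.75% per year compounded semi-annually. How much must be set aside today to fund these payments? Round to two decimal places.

A$333,333.33

Periodic rate r = 0.0675/2 per half-year.
Growing perpetuity (Gordon): PV = PMT₁ / (r − g) = 7,450 / (r − 0.0114) = A$333,333.33.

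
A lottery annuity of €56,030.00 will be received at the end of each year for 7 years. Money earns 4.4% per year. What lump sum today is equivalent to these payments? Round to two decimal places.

This is an ordinary annuity: 7 payments of €56,030.00 at the end of each year.
Periodic rate r = 0.044 per year.
PV = PMT × [(1 − (1+r)^−n)/r] = 56,030 × [1 − (1+r)^−7] / r = €331,379.69

€331,379.69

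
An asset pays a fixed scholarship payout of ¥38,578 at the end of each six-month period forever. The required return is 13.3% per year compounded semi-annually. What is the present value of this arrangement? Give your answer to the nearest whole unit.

Periodic rate r = 0.133/2 per half-year.
Level perpetuity: PV = PMT / r = 38,578 / (0.133/2) = ¥580,120.

¥580,120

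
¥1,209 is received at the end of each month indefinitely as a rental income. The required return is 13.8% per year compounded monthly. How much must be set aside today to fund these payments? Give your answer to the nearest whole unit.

¥105,130

Periodic rate r = 0.138/12 per month.
Level perpetuity: PV = PMT / r = 1,209 / (0.138/12) = ¥105,130.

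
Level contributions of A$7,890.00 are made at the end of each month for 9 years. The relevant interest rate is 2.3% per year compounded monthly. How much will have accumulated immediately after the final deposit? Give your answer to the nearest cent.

A$945,725.22

This is an ordinary annuity: 108 deposits of A$7,890.00 at the end of each month.
Periodic rate r = 0.023/12 per month; n is counted in months.
FV = PMT × [((1+r)^n − 1)/r] = 7,890 × [(1+r)^108 − 1] / r = A$945,725.22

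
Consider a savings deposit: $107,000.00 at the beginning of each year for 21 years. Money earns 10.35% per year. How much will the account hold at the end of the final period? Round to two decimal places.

$7,883,926.77

This is an annuity due: 21 deposits of $107,000.00 at the beginning of each year.
Periodic rate r = 0.1035 per year.
FV = PMT × [((1+r)^n − 1)/r] × (1+r) = 107,000 × [(1+r)^21 − 1] / r × (1+r) = $7,883,926.77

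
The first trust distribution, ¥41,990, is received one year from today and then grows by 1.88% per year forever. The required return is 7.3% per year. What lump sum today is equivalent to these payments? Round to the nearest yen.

Periodic rate r = 0.073 per year.
Growing perpetuity (Gordon): PV = PMT₁ / (r − g) = 41,990 / (r − 0.0188) = ¥774,723.

¥774,723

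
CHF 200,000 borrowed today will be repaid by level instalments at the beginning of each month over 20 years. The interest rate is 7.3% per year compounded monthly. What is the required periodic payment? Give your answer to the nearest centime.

CHF 1,577.22

Level annuity due; solve PV = PMT × [(1 − (1+r)^−n)/r] × (1+r) for PMT.
Periodic rate r = 0.073/12 per month; n is counted in months.
With n = 240: PMT = 200,000 / ([(1 − (1+r)^−n)/r] × (1+r)) = CHF 1,577.22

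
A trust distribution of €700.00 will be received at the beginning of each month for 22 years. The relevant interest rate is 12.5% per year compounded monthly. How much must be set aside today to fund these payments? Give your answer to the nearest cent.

This is an annuity due: 264 payments of €700.00 at the beginning of each month.
Periodic rate r = 0.125/12 per month; n is counted in months.
PV = PMT × [(1 − (1+r)^−n)/r] × (1+r) = 700 × [1 − (1+r)^−264] / r × (1+r) = €63,497.11

€63,497.11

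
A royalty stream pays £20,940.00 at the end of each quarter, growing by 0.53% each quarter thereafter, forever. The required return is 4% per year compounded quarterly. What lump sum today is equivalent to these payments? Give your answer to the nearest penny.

£4,455,319.15

Periodic rate r = 0.04/4 per quarter.
Growing perpetuity (Gordon): PV = PMT₁ / (r − g) = 20,940 / (r − 0.0053) = £4,455,319.15.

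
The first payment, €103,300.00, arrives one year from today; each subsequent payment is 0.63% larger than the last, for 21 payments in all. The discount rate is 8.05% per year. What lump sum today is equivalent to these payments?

€1,079,681.04

Periodic rate r = 0.0805 per year.
Growing ordinary annuity: PV = PMT₁ × [1 − ((1+g)/(1+r))^n] / (r − g) = 103,300 × [1 − ((1+0.0063)/(1+r))^21] / (r − 0.0063) = €1,079,681.04.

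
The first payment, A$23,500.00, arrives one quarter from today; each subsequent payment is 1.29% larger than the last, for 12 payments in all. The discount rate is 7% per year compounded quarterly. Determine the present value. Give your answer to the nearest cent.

Periodic rate r = 0.07/4 per quarter; n is counted in quarters.
Growing ordinary annuity: PV = PMT₁ × [1 − ((1+g)/(1+r))^n] / (r − g) = 23,500 × [1 − ((1+0.0129)/(1+r))^12] / (r − 0.0129) = A$270,361.38.

A$270,361.38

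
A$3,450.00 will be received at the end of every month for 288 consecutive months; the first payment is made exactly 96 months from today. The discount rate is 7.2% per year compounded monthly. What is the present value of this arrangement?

A$267,569.18

Ordinary annuity of 288 payments, first payment at period 96.
Periodic rate r = 0.072/12 per month; n is counted in months.
The ordinary-annuity PV formula values the stream one period before the first payment (period 95); discount that back 95 periods:
PV₀ = 3,450 × [1 − (1+r)^−288] / r × (1+r)^−95 = A$267,569.18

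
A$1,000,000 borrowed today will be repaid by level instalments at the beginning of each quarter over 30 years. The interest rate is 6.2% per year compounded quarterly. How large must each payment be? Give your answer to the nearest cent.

Level annuity due; solve PV = PMT × [(1 − (1+r)^−n)/r] × (1+r) for PMT.
Periodic rate r = 0.062/4 per quarter; n is counted in quarters.
With n = 120: PMT = 1,000,000 / ([(1 − (1+r)^−n)/r] × (1+r)) = A$18,125.63

A$18,125.63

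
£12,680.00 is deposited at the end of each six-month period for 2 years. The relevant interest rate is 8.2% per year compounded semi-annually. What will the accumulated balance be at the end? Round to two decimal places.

This is an ordinary annuity: 4 deposits of £12,680.00 at the end of each six-month period.
Periodic rate r = 0.082/2 per half-year; n is counted in half-years.
FV = PMT × [((1+r)^n − 1)/r] = 12,680 × [(1+r)^4 − 1] / r = £53,925.41

£53,925.41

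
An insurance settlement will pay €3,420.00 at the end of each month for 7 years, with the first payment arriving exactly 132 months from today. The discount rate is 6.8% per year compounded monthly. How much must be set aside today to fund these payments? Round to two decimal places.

Ordinary annuity of 84 payments, first payment at period 132.
Periodic rate r = 0.068/12 per month; n is counted in months.
The ordinary-annuity PV formula values the stream one period before the first payment (period 131); discount that back 131 periods:
PV₀ = 3,420 × [1 − (1+r)^−84] / r × (1+r)^−131 = €108,791.63

€108,791.63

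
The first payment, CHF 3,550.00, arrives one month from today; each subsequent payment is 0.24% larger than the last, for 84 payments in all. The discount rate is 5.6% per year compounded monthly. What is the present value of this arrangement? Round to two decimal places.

CHF 270,662.41

Periodic rate r = 0.056/12 per month; n is counted in months.
Growing ordinary annuity: PV = PMT₁ × [1 − ((1+g)/(1+r))^n] / (r − g) = 3,550 × [1 − ((1+0.0024)/(1+r))^84] / (r − 0.0024) = CHF 270,662.41.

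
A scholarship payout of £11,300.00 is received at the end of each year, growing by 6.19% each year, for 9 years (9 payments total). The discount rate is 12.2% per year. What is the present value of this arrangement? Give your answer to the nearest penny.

Periodic rate r = 0.122 per year.
Growing ordinary annuity: PV = PMT₁ × [1 − ((1+g)/(1+r))^n] / (r − g) = 11,300 × [1 − ((1+0.0619)/(1+r))^9] / (r − 0.0619) = £73,463.17.

£73,463.17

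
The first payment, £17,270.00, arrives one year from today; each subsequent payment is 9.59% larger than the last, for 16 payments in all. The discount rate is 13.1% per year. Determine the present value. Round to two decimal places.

£194,912.04

Periodic rate r = 0.131 per year.
Growing ordinary annuity: PV = PMT₁ × [1 − ((1+g)/(1+r))^n] / (r − g) = 17,270 × [1 − ((1+0.0959)/(1+r))^16] / (r − 0.0959) = £194,912.04.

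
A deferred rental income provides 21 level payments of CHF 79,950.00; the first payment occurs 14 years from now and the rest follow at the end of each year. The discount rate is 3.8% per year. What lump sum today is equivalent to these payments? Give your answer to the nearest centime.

CHF 703,590.75

Ordinary annuity of 21 payments, first payment at period 14.
Periodic rate r = 0.038 per year.
The ordinary-annuity PV formula values the stream one period before the first payment (period 13); discount that back 13 periods:
PV₀ = 79,950 × [1 − (1+r)^−21] / r × (1+r)^−13 = CHF 703,590.75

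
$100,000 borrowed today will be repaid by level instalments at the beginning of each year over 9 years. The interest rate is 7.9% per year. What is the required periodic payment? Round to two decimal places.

Level annuity due; solve PV = PMT × [(1 − (1+r)^−n)/r] × (1+r) for PMT.
Periodic rate r = 0.079 per year.
With n = 9: PMT = 100,000 / ([(1 − (1+r)^−n)/r] × (1+r)) = $14,774.30

$14,774.30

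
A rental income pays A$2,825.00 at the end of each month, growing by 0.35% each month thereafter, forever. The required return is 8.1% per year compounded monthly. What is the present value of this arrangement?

Periodic rate r = 0.081/12 per month.
Growing perpetuity (Gordon): PV = PMT₁ / (r − g) = 2,825 / (r − 0.0035) = A$869,230.77.

A$869,230.77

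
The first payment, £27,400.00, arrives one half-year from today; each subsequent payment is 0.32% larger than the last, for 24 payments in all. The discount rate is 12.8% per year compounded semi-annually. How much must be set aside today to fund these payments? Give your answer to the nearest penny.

Periodic rate r = 0.128/2 per half-year; n is counted in half-years.
Growing ordinary annuity: PV = PMT₁ × [1 − ((1+g)/(1+r))^n] / (r − g) = 27,400 × [1 − ((1+0.0032)/(1+r))^24] / (r − 0.0032) = £340,871.51.

£340,871.51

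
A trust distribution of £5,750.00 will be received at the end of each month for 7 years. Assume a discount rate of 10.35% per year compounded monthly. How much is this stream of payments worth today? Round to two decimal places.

This is an ordinary annuity: 84 payments of £5,750.00 at the end of each month.
Periodic rate r = 0.1035/12 per month; n is counted in months.
PV = PMT × [(1 − (1+r)^−n)/r] = 5,750 × [1 − (1+r)^−84] / r = £342,617.02

£342,617.02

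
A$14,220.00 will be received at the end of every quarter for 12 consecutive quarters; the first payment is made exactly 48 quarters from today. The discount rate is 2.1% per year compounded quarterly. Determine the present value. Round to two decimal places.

A$128,969.92

Ordinary annuity of 12 payments, first payment at period 48.
Periodic rate r = 0.021/4 per quarter; n is counted in quarters.
The ordinary-annuity PV formula values the stream one period before the first payment (period 47); discount that back 47 periods:
PV₀ = 14,220 × [1 − (1+r)^−12] / r × (1+r)^−47 = A$128,969.92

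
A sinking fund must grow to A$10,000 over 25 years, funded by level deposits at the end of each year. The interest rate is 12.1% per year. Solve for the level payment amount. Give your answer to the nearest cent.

A$73.85

Level ordinary annuity; solve FV = PMT × [((1+r)^n − 1)/r] for PMT.
Periodic rate r = 0.121 per year.
With n = 25: PMT = 10,000 / ([((1+r)^n − 1)/r]) = A$73.85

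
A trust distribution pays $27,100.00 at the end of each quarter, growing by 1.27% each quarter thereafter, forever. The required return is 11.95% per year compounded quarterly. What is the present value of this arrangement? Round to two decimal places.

$1,577,874.82

Periodic rate r = 0.1195/4 per quarter.
Growing perpetuity (Gordon): PV = PMT₁ / (r − g) = 27,100 / (r − 0.0127) = $1,577,874.82.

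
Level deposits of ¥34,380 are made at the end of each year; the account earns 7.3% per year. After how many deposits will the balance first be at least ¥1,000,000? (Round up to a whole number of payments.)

17 payments

Periodic rate r = 0.073 per year.
Ordinary annuity FV: 1,000,000 = 34,380 × [((1+r)^n − 1)/r].
(1+r)^n = 1 + 1,000,000 × r / 34,380, so n = ln(1 + 1,000,000·r/34,380) / ln(1+r) = 16.16.
Round up to a whole number of payments: n = 17.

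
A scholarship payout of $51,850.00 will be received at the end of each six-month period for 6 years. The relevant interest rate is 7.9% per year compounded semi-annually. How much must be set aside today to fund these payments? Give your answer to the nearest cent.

This is an ordinary annuity: 12 payments of $51,850.00 at the end of each six-month period.
Periodic rate r = 0.079/2 per half-year; n is counted in half-years.
PV = PMT × [(1 − (1+r)^−n)/r] = 51,850 × [1 − (1+r)^−12] / r = $488,030.87

$488,030.87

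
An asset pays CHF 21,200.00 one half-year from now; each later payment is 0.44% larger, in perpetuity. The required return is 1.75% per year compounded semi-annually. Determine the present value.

CHF 4,873,563.22

Periodic rate r = 0.0175/2 per half-year.
Growing perpetuity (Gordon): PV = PMT₁ / (r − g) = 21,200 / (r − 0.0044) = CHF 4,873,563.22.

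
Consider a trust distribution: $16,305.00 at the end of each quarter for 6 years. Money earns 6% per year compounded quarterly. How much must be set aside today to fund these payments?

This is an ordinary annuity: 24 payments of $16,305.00 at the end of each quarter.
Periodic rate r = 0.06/4 per quarter; n is counted in quarters.
PV = PMT × [(1 − (1+r)^−n)/r] = 16,305 × [1 − (1+r)^−24] / r = $326,595.76

$326,595.76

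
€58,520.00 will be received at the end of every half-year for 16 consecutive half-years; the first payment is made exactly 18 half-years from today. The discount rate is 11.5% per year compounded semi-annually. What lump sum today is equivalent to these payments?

Ordinary annuity of 16 payments, first payment at period 18.
Periodic rate r = 0.115/2 per half-year; n is counted in half-years.
The ordinary-annuity PV formula values the stream one period before the first payment (period 17); discount that back 17 periods:
PV₀ = 58,520 × [1 − (1+r)^−16] / r × (1+r)^−17 = €232,596.07

€232,596.07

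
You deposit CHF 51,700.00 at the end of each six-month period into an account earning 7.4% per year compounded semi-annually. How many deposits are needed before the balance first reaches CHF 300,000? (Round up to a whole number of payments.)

6 payments

Periodic rate r = 0.074/2 per half-year; n is counted in half-years.
Ordinary annuity FV: 300,000 = 51,700 × [((1+r)^n − 1)/r].
(1+r)^n = 1 + 300,000 × r / 51,700, so n = ln(1 + 300,000·r/51,700) / ln(1+r) = 5.35.
Round up to a whole number of payments: n = 6.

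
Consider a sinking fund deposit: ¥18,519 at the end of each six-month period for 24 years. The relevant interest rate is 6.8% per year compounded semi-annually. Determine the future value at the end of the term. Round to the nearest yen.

This is an ordinary annuity: 48 deposits of ¥18,519 at the end of each six-month period.
Periodic rate r = 0.068/2 per half-year; n is counted in half-years.
FV = PMT × [((1+r)^n − 1)/r] = 18,519 × [(1+r)^48 − 1] / r = ¥2,166,292

¥2,166,292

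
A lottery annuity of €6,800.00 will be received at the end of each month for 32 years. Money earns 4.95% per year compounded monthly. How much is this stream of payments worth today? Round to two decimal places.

€1,309,189.86

This is an ordinary annuity: 384 payments of €6,800.00 at the end of each month.
Periodic rate r = 0.0495/12 per month; n is counted in months.
PV = PMT × [(1 − (1+r)^−n)/r] = 6,800 × [1 − (1+r)^−384] / r = €1,309,189.86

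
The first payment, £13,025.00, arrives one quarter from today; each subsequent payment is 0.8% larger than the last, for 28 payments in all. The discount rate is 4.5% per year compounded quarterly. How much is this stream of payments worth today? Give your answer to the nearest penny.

£345,422.80

Periodic rate r = 0.045/4 per quarter; n is counted in quarters.
Growing ordinary annuity: PV = PMT₁ × [1 − ((1+g)/(1+r))^n] / (r − g) = 13,025 × [1 − ((1+0.008)/(1+r))^28] / (r − 0.008) = £345,422.80.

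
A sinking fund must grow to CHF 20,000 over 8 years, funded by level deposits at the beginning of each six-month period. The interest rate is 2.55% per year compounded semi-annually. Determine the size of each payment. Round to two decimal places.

CHF 1,120.47

Level annuity due; solve FV = PMT × [((1+r)^n − 1)/r] × (1+r) for PMT.
Periodic rate r = 0.0255/2 per half-year; n is counted in half-years.
With n = 16: PMT = 20,000 / ([((1+r)^n − 1)/r] × (1+r)) = CHF 1,120.47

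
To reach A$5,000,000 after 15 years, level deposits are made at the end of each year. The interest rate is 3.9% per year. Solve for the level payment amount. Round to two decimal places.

A$251,566.66

Level ordinary annuity; solve FV = PMT × [((1+r)^n − 1)/r] for PMT.
Periodic rate r = 0.039 per year.
With n = 15: PMT = 5,000,000 / ([((1+r)^n − 1)/r]) = A$251,566.66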